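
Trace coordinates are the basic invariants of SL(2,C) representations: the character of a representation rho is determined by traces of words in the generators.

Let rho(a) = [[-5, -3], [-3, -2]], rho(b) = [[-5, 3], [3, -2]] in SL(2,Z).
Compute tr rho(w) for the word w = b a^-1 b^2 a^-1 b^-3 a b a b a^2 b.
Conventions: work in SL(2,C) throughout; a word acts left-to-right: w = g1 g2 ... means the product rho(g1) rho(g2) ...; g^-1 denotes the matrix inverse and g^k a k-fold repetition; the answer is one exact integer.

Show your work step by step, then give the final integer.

rho(b) = [[-5, 3], [3, -2]]
... * rho(a^-1) = [[-2, 3], [3, -5]]  ->  [[19, -30], [-12, 19]]
... * rho(b) = [[-5, 3], [3, -2]]  ->  [[-185, 117], [117, -74]]
... * rho(b) = [[-5, 3], [3, -2]]  ->  [[1276, -789], [-807, 499]]
... * rho(a^-1) = [[-2, 3], [3, -5]]  ->  [[-4919, 7773], [3111, -4916]]
... * rho(b^-1) = [[-2, -3], [-3, -5]]  ->  [[-13481, -24108], [8526, 15247]]
... * rho(b^-1) = [[-2, -3], [-3, -5]]  ->  [[99286, 160983], [-62793, -101813]]
... * rho(b^-1) = [[-2, -3], [-3, -5]]  ->  [[-681521, -1102773], [431025, 697444]]
... * rho(a) = [[-5, -3], [-3, -2]]  ->  [[6715924, 4250109], [-4247457, -2687963]]
... * rho(b) = [[-5, 3], [3, -2]]  ->  [[-20829293, 11647554], [13173396, -7366445]]
... * rho(a) = [[-5, -3], [-3, -2]]  ->  [[69203803, 39192771], [-43767645, -24787298]]
... * rho(b) = [[-5, 3], [3, -2]]  ->  [[-228440702, 129225867], [144476331, -81728339]]
... * rho(a) = [[-5, -3], [-3, -2]]  ->  [[754525909, 426870372], [-477196638, -269972315]]
... * rho(a) = [[-5, -3], [-3, -2]]  ->  [[-5053240661, -3117318471], [3195900135, 1971534544]]
... * rho(b) = [[-5, 3], [3, -2]]  ->  [[15914247892, -8925085041], [-10064897043, 5644631317]]
tr = 15914247892 + 5644631317 = 21558879209

21558879209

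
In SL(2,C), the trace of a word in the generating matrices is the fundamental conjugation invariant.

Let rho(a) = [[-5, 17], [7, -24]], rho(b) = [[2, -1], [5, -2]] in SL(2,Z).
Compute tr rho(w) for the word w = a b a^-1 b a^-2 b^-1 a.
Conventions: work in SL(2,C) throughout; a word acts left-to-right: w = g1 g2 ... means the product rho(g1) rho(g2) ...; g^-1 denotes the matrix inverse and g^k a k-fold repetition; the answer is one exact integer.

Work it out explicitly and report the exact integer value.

rho(a) = [[-5, 17], [7, -24]]
... * rho(b) = [[2, -1], [5, -2]]  ->  [[75, -29], [-106, 41]]
... * rho(a^-1) = [[-24, -17], [-7, -5]]  ->  [[-1597, -1130], [2257, 1597]]
... * rho(b) = [[2, -1], [5, -2]]  ->  [[-8844, 3857], [12499, -5451]]
... * rho(a^-1) = [[-24, -17], [-7, -5]]  ->  [[185257, 131063], [-261819, -185228]]
... * rho(a^-1) = [[-24, -17], [-7, -5]]  ->  [[-5363609, -3804684], [7580252, 5377063]]
... * rho(b^-1) = [[-2, 1], [-5, 2]]  ->  [[29750638, -12972977], [-42045819, 18334378]]
... * rho(a) = [[-5, 17], [7, -24]]  ->  [[-239564029, 817112294], [338569741, -1154803995]]
tr = -239564029 + -1154803995 = -1394368024

-1394368024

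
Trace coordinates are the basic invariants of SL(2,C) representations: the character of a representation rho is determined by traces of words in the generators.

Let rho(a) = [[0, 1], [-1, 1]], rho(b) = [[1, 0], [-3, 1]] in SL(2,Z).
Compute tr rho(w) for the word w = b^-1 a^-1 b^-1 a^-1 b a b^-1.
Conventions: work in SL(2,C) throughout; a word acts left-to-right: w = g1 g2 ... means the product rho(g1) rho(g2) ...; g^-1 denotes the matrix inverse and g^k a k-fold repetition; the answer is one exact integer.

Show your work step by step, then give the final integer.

-41

rho(b^-1) = [[1, 0], [3, 1]]
... * rho(a^-1) = [[1, -1], [1, 0]]  ->  [[1, -1], [4, -3]]
... * rho(b^-1) = [[1, 0], [3, 1]]  ->  [[-2, -1], [-5, -3]]
... * rho(a^-1) = [[1, -1], [1, 0]]  ->  [[-3, 2], [-8, 5]]
... * rho(b) = [[1, 0], [-3, 1]]  ->  [[-9, 2], [-23, 5]]
... * rho(a) = [[0, 1], [-1, 1]]  ->  [[-2, -7], [-5, -18]]
... * rho(b^-1) = [[1, 0], [3, 1]]  ->  [[-23, -7], [-59, -18]]
tr = -23 + -18 = -41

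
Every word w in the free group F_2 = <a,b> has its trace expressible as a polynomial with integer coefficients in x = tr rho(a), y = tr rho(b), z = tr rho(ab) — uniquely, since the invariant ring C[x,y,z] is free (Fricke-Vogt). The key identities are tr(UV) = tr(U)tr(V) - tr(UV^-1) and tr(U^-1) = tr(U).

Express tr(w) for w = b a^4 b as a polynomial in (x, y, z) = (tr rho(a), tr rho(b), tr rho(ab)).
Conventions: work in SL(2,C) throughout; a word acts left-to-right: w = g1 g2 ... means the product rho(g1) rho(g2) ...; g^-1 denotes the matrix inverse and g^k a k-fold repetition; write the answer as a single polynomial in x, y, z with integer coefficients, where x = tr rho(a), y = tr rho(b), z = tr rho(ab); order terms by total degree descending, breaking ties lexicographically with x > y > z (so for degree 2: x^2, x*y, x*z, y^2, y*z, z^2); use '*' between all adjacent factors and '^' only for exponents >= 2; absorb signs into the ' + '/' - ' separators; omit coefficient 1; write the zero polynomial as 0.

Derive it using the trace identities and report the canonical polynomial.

x^3*y*z - x^4 - x^2*y^2 - 2*x*y*z + 4*x^2 + y^2 - 2

use: trace(a^2 b) = trace(a) * trace(b a) - trace(b)  (reduce the a square) = x*z - y
trace(a^2) = trace(a) * trace(a) - trace(1)  (reduce the a square) = x^2 - 2
use: trace(b^2 a^2) = trace(b) * trace(a^2 b) - trace(a^2)  (reduce the b square) = x*y*z - x^2 - y^2 + 2
trace(b^2 a) = trace(b) * trace(a b) - trace(a)  (reduce the b square) = y*z - x
trace(a b^2 a^2) = trace(a) * trace(b^2 a^2) - trace(b^2 a)  (reduce the a square) = x^2*y*z - x^3 - x*y^2 - y*z + 3*x
trace(b a^4 b) = trace(a) * trace(a b^2 a^2) - trace(a b^2 a)  (reduce the a square) = x^3*y*z - x^4 - x^2*y^2 - 2*x*y*z + 4*x^2 + y^2 - 2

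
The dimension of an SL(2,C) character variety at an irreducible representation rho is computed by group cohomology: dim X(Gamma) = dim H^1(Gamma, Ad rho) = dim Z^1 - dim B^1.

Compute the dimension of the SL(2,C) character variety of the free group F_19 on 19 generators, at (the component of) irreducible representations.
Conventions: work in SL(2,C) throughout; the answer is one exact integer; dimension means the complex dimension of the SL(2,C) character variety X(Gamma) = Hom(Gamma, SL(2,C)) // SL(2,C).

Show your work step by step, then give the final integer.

Gamma = F_19 has 19 generators and no relators.
Z^1(Gamma, Ad rho) = (sl_2)^19: a cocycle is a free choice of one sl_2 vector per generator, so dim Z^1 = 3*19 = 57.
At an irreducible rho the centralizer of the image in sl_2 is 0, so the coboundary map sl_2 -> Z^1 is injective: dim B^1 = 3.
dim H^1 = 57 - 3 = 54, which is dim X.

54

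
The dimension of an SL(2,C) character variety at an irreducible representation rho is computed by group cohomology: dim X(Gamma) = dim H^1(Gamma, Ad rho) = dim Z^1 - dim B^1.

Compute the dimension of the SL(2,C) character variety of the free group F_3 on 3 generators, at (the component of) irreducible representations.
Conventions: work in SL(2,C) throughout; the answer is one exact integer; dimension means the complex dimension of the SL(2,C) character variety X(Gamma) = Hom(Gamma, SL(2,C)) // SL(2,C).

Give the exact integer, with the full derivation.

The free group F_3: 3 generators, no relators.
So Z^1 = (sl_2)^3 in full: dim Z^1 = 9.
Irreducibility makes the coboundary map sl_2 -> Z^1 injective (trivial centralizer), so dim B^1 = 3.
dim X = dim H^1 = dim Z^1 - dim B^1 = 9 - 3 = 6.

6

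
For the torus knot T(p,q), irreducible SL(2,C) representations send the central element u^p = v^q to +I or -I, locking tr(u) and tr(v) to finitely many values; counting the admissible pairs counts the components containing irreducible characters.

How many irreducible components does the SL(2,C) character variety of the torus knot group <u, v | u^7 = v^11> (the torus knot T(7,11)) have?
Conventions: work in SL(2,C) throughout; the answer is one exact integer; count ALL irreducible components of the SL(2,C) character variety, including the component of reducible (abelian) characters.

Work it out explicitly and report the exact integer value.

31

For T(7,11): irreducibility forces the central element u^7 = v^11 to one of +I, -I.
This locks tr(u) to 2*cos(pi*alpha/7), alpha in 1..6, and tr(v) to 2*cos(pi*beta/11), beta in 1..10, on each component of irreducible characters.
Consistency of u^7 = (-1)^alpha I with v^11 = (-1)^beta I forces alpha = beta (mod 2).
count pairs: odd alpha (3 choices) x odd beta (5), plus even alpha (3) x even beta (5): 3*5 + 3*5 = 30.
That is 30 components of irreducible characters, and with the reducible (abelian) component the total is 31.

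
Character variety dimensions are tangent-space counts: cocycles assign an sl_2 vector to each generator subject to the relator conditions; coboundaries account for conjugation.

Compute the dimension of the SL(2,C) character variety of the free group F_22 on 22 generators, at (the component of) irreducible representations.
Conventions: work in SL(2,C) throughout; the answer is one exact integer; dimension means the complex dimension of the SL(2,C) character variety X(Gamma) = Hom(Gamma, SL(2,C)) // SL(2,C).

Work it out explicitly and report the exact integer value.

63

The free group F_22: 22 generators, no relators.
Z^1(Gamma, Ad rho) = (sl_2)^22: a cocycle is a free choice of one sl_2 vector per generator, so dim Z^1 = 3*22 = 66.
Irreducibility makes the coboundary map sl_2 -> Z^1 injective (trivial centralizer), so dim B^1 = 3.
dim H^1 = 66 - 3 = 63, which is dim X.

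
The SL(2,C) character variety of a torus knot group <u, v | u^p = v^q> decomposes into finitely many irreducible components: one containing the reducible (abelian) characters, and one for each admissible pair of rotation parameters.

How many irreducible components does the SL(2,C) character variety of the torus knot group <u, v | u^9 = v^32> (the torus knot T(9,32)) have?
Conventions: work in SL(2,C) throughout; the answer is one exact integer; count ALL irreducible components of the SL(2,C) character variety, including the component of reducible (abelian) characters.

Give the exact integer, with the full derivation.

125

In the torus knot group T(9,32), u^9 = v^32 is central, so an irreducible representation sends it to +I or -I (Schur).
This locks tr(u) to 2*cos(pi*alpha/9), alpha in 1..8, and tr(v) to 2*cos(pi*beta/32), beta in 1..31, on each component of irreducible characters.
u^9 = (-1)^alpha I and v^32 = (-1)^beta I must agree, so alpha and beta have equal parity.
count pairs: odd alpha (4 choices) x odd beta (16), plus even alpha (4) x even beta (15): 4*16 + 4*15 = 124.
components with irreducible characters: 124; plus the single component of reducible (abelian) characters: total 125.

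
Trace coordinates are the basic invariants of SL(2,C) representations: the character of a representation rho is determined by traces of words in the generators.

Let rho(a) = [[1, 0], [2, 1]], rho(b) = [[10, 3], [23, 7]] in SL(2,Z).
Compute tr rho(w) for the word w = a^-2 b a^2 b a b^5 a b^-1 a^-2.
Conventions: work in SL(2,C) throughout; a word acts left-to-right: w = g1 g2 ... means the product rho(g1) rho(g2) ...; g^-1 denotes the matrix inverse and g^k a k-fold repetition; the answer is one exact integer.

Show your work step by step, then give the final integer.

7894956854

rho(a^-1) = [[1, 0], [-2, 1]]
... * rho(a^-1) = [[1, 0], [-2, 1]]  ->  [[1, 0], [-4, 1]]
... * rho(b) = [[10, 3], [23, 7]]  ->  [[10, 3], [-17, -5]]
... * rho(a) = [[1, 0], [2, 1]]  ->  [[16, 3], [-27, -5]]
... * rho(a) = [[1, 0], [2, 1]]  ->  [[22, 3], [-37, -5]]
... * rho(b) = [[10, 3], [23, 7]]  ->  [[289, 87], [-485, -146]]
... * rho(a) = [[1, 0], [2, 1]]  ->  [[463, 87], [-777, -146]]
... * rho(b) = [[10, 3], [23, 7]]  ->  [[6631, 1998], [-11128, -3353]]
... * rho(b) = [[10, 3], [23, 7]]  ->  [[112264, 33879], [-188399, -56855]]
... * rho(b) = [[10, 3], [23, 7]]  ->  [[1901857, 573945], [-3191655, -963182]]
... * rho(b) = [[10, 3], [23, 7]]  ->  [[32219305, 9723186], [-54069736, -16317239]]
... * rho(b) = [[10, 3], [23, 7]]  ->  [[545826328, 164720217], [-915993857, -276429881]]
... * rho(a) = [[1, 0], [2, 1]]  ->  [[875266762, 164720217], [-1468853619, -276429881]]
... * rho(b^-1) = [[7, -3], [-23, 10]]  ->  [[2338302343, -978598116], [-3924088070, 1642262047]]
... * rho(a^-1) = [[1, 0], [-2, 1]]  ->  [[4295498575, -978598116], [-7208612164, 1642262047]]
... * rho(a^-1) = [[1, 0], [-2, 1]]  ->  [[6252694807, -978598116], [-10493136258, 1642262047]]
tr = 6252694807 + 1642262047 = 7894956854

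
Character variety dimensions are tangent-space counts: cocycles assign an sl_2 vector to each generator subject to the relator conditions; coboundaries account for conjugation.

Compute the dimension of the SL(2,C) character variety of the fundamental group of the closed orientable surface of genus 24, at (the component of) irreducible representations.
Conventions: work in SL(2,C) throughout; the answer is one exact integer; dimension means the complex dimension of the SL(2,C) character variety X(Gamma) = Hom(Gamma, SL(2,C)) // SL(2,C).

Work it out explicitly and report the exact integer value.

The genus-24 surface group: 2g = 48 generators, one relator prod [a_i, b_i].
A cocycle assigns one sl_2 vector per generator subject to the relator condition d_2(z) = 0: dim of the unconstrained space is 3*2g = 144.
At an irreducible rho, H^2 = coker(d_2) vanishes (Poincare duality: H^2 is dual to H^0 = invariants = 0), so d_2 is surjective onto sl_2 and dim Z^1 = 144 - 3 = 141.
dim B^1 = 3 (coboundaries, injective at irreducible rho).
Hence dim X = 141 - 3 = 138.

138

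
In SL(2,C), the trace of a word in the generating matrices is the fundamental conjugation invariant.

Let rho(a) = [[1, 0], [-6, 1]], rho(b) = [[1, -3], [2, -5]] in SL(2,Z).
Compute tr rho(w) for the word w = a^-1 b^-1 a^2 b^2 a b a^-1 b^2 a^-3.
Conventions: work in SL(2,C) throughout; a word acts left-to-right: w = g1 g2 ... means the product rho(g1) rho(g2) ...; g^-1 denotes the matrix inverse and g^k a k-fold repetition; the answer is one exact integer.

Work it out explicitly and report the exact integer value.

-12942562

rho(a^-1) = [[1, 0], [6, 1]]
... * rho(b^-1) = [[-5, 3], [-2, 1]]  ->  [[-5, 3], [-32, 19]]
... * rho(a) = [[1, 0], [-6, 1]]  ->  [[-23, 3], [-146, 19]]
... * rho(a) = [[1, 0], [-6, 1]]  ->  [[-41, 3], [-260, 19]]
... * rho(b) = [[1, -3], [2, -5]]  ->  [[-35, 108], [-222, 685]]
... * rho(b) = [[1, -3], [2, -5]]  ->  [[181, -435], [1148, -2759]]
... * rho(a) = [[1, 0], [-6, 1]]  ->  [[2791, -435], [17702, -2759]]
... * rho(b) = [[1, -3], [2, -5]]  ->  [[1921, -6198], [12184, -39311]]
... * rho(a^-1) = [[1, 0], [6, 1]]  ->  [[-35267, -6198], [-223682, -39311]]
... * rho(b) = [[1, -3], [2, -5]]  ->  [[-47663, 136791], [-302304, 867601]]
... * rho(b) = [[1, -3], [2, -5]]  ->  [[225919, -540966], [1432898, -3431093]]
... * rho(a^-1) = [[1, 0], [6, 1]]  ->  [[-3019877, -540966], [-19153660, -3431093]]
... * rho(a^-1) = [[1, 0], [6, 1]]  ->  [[-6265673, -540966], [-39740218, -3431093]]
... * rho(a^-1) = [[1, 0], [6, 1]]  ->  [[-9511469, -540966], [-60326776, -3431093]]
tr = -9511469 + -3431093 = -12942562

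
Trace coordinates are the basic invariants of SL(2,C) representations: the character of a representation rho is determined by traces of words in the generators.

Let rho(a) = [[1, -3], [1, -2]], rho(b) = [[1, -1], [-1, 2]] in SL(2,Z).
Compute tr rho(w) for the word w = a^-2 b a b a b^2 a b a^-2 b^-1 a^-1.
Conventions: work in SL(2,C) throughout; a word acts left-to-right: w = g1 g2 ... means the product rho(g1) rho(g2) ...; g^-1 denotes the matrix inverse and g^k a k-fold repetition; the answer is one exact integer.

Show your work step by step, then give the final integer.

rho(a^-1) = [[-2, 3], [-1, 1]]
... * rho(a^-1) = [[-2, 3], [-1, 1]]  ->  [[1, -3], [1, -2]]
... * rho(b) = [[1, -1], [-1, 2]]  ->  [[4, -7], [3, -5]]
... * rho(a) = [[1, -3], [1, -2]]  ->  [[-3, 2], [-2, 1]]
... * rho(b) = [[1, -1], [-1, 2]]  ->  [[-5, 7], [-3, 4]]
... * rho(a) = [[1, -3], [1, -2]]  ->  [[2, 1], [1, 1]]
... * rho(b) = [[1, -1], [-1, 2]]  ->  [[1, 0], [0, 1]]
... * rho(b) = [[1, -1], [-1, 2]]  ->  [[1, -1], [-1, 2]]
... * rho(a) = [[1, -3], [1, -2]]  ->  [[0, -1], [1, -1]]
... * rho(b) = [[1, -1], [-1, 2]]  ->  [[1, -2], [2, -3]]
... * rho(a^-1) = [[-2, 3], [-1, 1]]  ->  [[0, 1], [-1, 3]]
... * rho(a^-1) = [[-2, 3], [-1, 1]]  ->  [[-1, 1], [-1, 0]]
... * rho(b^-1) = [[2, 1], [1, 1]]  ->  [[-1, 0], [-2, -1]]
... * rho(a^-1) = [[-2, 3], [-1, 1]]  ->  [[2, -3], [5, -7]]
tr = 2 + -7 = -5

-5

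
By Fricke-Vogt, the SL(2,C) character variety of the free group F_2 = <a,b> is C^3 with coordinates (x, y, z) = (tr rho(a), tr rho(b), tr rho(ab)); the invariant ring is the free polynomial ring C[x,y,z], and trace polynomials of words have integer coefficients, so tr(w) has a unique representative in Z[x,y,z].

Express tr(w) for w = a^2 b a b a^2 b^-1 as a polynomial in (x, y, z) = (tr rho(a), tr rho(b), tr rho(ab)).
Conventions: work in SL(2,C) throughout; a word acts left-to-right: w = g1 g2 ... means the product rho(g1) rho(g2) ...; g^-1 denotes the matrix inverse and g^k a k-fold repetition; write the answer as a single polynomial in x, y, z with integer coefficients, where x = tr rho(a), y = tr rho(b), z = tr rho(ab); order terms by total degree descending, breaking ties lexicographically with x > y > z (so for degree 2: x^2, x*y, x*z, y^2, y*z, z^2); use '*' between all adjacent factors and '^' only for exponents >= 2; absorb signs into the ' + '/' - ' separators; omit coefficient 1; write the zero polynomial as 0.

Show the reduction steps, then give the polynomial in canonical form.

x^3*y*z^2 - x^2*y^2*z - x^2*z^3 - x^3*y + x^2*z + 2*x*y + z

so tr(b a b a) = tr(b a) tr(b a) - tr(1)  (split on b) = z^2 - 2
tr(b a b) = tr(b) tr(a b) - tr(a)  (reduce the b square) = y*z - x
so tr(a b a b a) = tr(a) tr(b a b a) - tr(b a b)  (reduce the a square) = x*z^2 - y*z - x
so tr(a^2 b a b a) = tr(a) tr(a b a b a) - tr(a b a b)  (reduce the a square) = x^2*z^2 - x*y*z - x^2 - z^2 + 2
tr(a^2 b a b a^2) = tr(a) tr(a^2 b a b a) - tr(a^2 b a b)  (reduce the a square) = x^3*z^2 - x^2*y*z - x^3 - 2*x*z^2 + y*z + 3*x
reduce: tr(b a b a b a) = tr(b a b a) tr(b a) - tr(a b)  (split on b) = z^3 - 3*z
so tr(a b a) = tr(a) tr(b a) - tr(b)  (reduce the a square) = x*z - y
so tr(b a b a b) = tr(b) tr(a b a b) - tr(a b a)  (reduce the b square) = y*z^2 - x*z - y
so tr(b a b a^2 b a) = tr(a) tr(b a b a b a) - tr(b a b a b)  (reduce the a square) = x*z^3 - y*z^2 - 2*x*z + y
so tr(a b a^2) = tr(a) tr(b a^2) - tr(b a)  (reduce the a square) = x^2*z - x*y - z
reduce: tr(b a b a^2 b) = tr(b) tr(a b a^2 b) - tr(a b a^2)  (reduce the b square) = x*y*z^2 - x^2*z - y^2*z + z
so tr(a^2 b a b a^2 b) = tr(a) tr(b a b a^2 b a) - tr(b a b a^2 b)  (reduce the a square) = x^2*z^3 - 2*x*y*z^2 - x^2*z + y^2*z + x*y - z
reduce: tr(a^2 b a b a^2 b^-1) = tr(a^2 b a b a^2) tr(b) - tr(a^2 b a b a^2 b)  (eliminate b^-1) = x^3*y*z^2 - x^2*y^2*z - x^2*z^3 - x^3*y + x^2*z + 2*x*y + z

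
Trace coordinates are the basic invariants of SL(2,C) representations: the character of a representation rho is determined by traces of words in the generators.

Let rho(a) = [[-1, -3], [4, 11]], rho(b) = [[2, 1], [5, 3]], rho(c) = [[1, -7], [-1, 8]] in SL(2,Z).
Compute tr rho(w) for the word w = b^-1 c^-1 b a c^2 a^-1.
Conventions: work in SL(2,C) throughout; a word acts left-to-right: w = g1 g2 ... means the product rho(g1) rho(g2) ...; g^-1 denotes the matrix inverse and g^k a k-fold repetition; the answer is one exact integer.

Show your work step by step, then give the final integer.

-68562

rho(b^-1) = [[3, -1], [-5, 2]]
... * rho(c^-1) = [[8, 7], [1, 1]]  ->  [[23, 20], [-38, -33]]
... * rho(b) = [[2, 1], [5, 3]]  ->  [[146, 83], [-241, -137]]
... * rho(a) = [[-1, -3], [4, 11]]  ->  [[186, 475], [-307, -784]]
... * rho(c) = [[1, -7], [-1, 8]]  ->  [[-289, 2498], [477, -4123]]
... * rho(c) = [[1, -7], [-1, 8]]  ->  [[-2787, 22007], [4600, -36323]]
... * rho(a^-1) = [[11, 3], [-4, -1]]  ->  [[-118685, -30368], [195892, 50123]]
tr = -118685 + 50123 = -68562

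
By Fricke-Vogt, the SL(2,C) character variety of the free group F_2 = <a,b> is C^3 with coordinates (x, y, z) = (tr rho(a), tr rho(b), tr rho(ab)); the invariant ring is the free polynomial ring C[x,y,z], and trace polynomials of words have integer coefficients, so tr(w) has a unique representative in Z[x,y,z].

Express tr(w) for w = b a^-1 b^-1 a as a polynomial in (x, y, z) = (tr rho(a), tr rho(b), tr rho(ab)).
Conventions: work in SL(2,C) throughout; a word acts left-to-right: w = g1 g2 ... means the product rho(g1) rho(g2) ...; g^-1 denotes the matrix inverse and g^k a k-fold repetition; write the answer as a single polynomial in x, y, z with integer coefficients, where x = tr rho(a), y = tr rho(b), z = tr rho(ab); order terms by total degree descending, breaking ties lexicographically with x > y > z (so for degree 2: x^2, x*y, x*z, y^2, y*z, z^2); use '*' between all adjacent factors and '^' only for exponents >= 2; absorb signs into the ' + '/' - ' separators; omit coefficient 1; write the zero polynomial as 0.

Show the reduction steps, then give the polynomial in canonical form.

apply: tr(b a b) = tr(b) * tr(a b) - tr(a)  (reduce the b square) = y*z - x
apply: tr(b a b a) = tr(a b) * tr(a b) - tr(1)  (split on a) = z^2 - 2
use: tr(a b a^-1 b) = tr(b a b) * tr(a) - tr(b a b a)  (eliminate a^-1) = x*y*z - x^2 - z^2 + 2
apply: tr(b a^-1 b^-1 a) = tr(a b a^-1) * tr(b) - tr(a b a^-1 b)  (eliminate b^-1) = -x*y*z + x^2 + y^2 + z^2 - 2

-x*y*z + x^2 + y^2 + z^2 - 2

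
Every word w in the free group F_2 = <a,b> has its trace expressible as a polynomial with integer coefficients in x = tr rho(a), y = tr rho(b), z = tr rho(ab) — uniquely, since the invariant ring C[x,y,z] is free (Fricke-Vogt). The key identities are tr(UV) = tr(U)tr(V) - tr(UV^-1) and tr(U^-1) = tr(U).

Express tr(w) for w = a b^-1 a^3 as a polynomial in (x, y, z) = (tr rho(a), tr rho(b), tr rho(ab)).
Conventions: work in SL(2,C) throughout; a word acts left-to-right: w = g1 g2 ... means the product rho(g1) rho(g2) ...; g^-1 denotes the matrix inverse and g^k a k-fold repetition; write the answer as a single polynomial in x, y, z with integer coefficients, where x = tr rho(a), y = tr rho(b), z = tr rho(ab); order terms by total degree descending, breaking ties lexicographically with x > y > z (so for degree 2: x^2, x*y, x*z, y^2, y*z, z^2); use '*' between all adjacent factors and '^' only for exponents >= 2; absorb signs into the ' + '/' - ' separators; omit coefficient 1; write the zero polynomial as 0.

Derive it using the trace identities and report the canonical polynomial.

use: tr(a^2) = tr(a) tr(a) - tr(1)  (reduce the a square) = x^2 - 2
tr(a^3) = tr(a) tr(a^2) - tr(a)  (reduce the a square) = x^3 - 3*x
tr(a^4) = tr(a) tr(a^3) - tr(a^2)  (reduce the a square) = x^4 - 4*x^2 + 2
use: tr(a b a) = tr(a) tr(b a) - tr(b)  (reduce the a square) = x*z - y
tr(a b a^2) = tr(a) tr(a b a) - tr(a b)  (reduce the a square) = x^2*z - x*y - z
use: tr(a^4 b) = tr(a) tr(a b a^2) - tr(a b a)  (reduce the a square) = x^3*z - x^2*y - 2*x*z + y
apply: tr(a b^-1 a^3) = tr(a^4) tr(b) - tr(a^4 b)  (eliminate b^-1) = x^4*y - x^3*z - 3*x^2*y + 2*x*z + y

x^4*y - x^3*z - 3*x^2*y + 2*x*z + y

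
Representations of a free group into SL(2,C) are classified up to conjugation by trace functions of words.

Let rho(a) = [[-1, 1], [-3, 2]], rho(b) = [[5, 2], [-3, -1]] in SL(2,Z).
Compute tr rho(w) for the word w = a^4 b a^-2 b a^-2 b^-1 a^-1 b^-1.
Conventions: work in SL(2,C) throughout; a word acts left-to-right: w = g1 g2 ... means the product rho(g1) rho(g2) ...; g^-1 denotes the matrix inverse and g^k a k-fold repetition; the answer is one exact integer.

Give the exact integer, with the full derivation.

rho(a) = [[-1, 1], [-3, 2]]
... * rho(a) = [[-1, 1], [-3, 2]]  ->  [[-2, 1], [-3, 1]]
... * rho(a) = [[-1, 1], [-3, 2]]  ->  [[-1, 0], [0, -1]]
... * rho(a) = [[-1, 1], [-3, 2]]  ->  [[1, -1], [3, -2]]
... * rho(b) = [[5, 2], [-3, -1]]  ->  [[8, 3], [21, 8]]
... * rho(a^-1) = [[2, -1], [3, -1]]  ->  [[25, -11], [66, -29]]
... * rho(a^-1) = [[2, -1], [3, -1]]  ->  [[17, -14], [45, -37]]
... * rho(b) = [[5, 2], [-3, -1]]  ->  [[127, 48], [336, 127]]
... * rho(a^-1) = [[2, -1], [3, -1]]  ->  [[398, -175], [1053, -463]]
... * rho(a^-1) = [[2, -1], [3, -1]]  ->  [[271, -223], [717, -590]]
... * rho(b^-1) = [[-1, -2], [3, 5]]  ->  [[-940, -1657], [-2487, -4384]]
... * rho(a^-1) = [[2, -1], [3, -1]]  ->  [[-6851, 2597], [-18126, 6871]]
... * rho(b^-1) = [[-1, -2], [3, 5]]  ->  [[14642, 26687], [38739, 70607]]
tr = 14642 + 70607 = 85249

85249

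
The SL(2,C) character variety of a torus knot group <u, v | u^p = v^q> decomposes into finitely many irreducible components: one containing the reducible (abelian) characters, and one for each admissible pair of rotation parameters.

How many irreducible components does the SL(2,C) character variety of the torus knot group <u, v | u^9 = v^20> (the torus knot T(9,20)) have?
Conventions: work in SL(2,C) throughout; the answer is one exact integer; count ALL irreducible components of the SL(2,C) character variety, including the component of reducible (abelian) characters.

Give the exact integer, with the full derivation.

Gamma = < u, v | u^9 = v^20 > (torus knot T(9,20)); the central element u^9 = v^20 acts as +I or -I in any irreducible SL(2,C) representation.
On an irreducible component, tr(u) is locked at 2*cos(pi*alpha/9) for some alpha in 1..8, and tr(v) at 2*cos(pi*beta/20) for some beta in 1..19.
Consistency of u^9 = (-1)^alpha I with v^20 = (-1)^beta I forces alpha = beta (mod 2).
count pairs: odd alpha (4 choices) x odd beta (10), plus even alpha (4) x even beta (9): 4*10 + 4*9 = 76.
components with irreducible characters: 76; plus the single component of reducible (abelian) characters: total 77.

77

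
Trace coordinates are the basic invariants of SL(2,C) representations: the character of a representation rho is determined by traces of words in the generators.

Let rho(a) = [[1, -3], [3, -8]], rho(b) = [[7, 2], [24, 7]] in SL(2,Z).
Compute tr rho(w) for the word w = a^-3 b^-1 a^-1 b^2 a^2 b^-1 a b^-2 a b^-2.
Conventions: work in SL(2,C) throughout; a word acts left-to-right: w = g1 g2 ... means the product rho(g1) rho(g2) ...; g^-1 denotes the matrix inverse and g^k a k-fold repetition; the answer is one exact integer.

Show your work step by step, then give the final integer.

68085427740134

rho(a^-1) = [[-8, 3], [-3, 1]]
... * rho(a^-1) = [[-8, 3], [-3, 1]]  ->  [[55, -21], [21, -8]]
... * rho(a^-1) = [[-8, 3], [-3, 1]]  ->  [[-377, 144], [-144, 55]]
... * rho(b^-1) = [[7, -2], [-24, 7]]  ->  [[-6095, 1762], [-2328, 673]]
... * rho(a^-1) = [[-8, 3], [-3, 1]]  ->  [[43474, -16523], [16605, -6311]]
... * rho(b) = [[7, 2], [24, 7]]  ->  [[-92234, -28713], [-35229, -10967]]
... * rho(b) = [[7, 2], [24, 7]]  ->  [[-1334750, -385459], [-509811, -147227]]
... * rho(a) = [[1, -3], [3, -8]]  ->  [[-2491127, 7087922], [-951492, 2707249]]
... * rho(a) = [[1, -3], [3, -8]]  ->  [[18772639, -49229995], [7170255, -18803516]]
... * rho(b^-1) = [[7, -2], [-24, 7]]  ->  [[1312928353, -382155243], [501476169, -145965122]]
... * rho(a) = [[1, -3], [3, -8]]  ->  [[166462624, -881543115], [63580803, -336707531]]
... * rho(b^-1) = [[7, -2], [-24, 7]]  ->  [[22322273128, -6503727053], [8526046365, -2484114323]]
... * rho(b^-1) = [[7, -2], [-24, 7]]  ->  [[312345361168, -90170635627], [119301068307, -34440892991]]
... * rho(a) = [[1, -3], [3, -8]]  ->  [[41833454287, -215670998488], [15978389334, -82376060993]]
... * rho(b^-1) = [[7, -2], [-24, 7]]  ->  [[5468938143721, -1593363897990], [2088874189170, -608589205619]]
... * rho(b^-1) = [[7, -2], [-24, 7]]  ->  [[76523300557807, -22091423573372], [29228260259046, -8437872817673]]
tr = 76523300557807 + -8437872817673 = 68085427740134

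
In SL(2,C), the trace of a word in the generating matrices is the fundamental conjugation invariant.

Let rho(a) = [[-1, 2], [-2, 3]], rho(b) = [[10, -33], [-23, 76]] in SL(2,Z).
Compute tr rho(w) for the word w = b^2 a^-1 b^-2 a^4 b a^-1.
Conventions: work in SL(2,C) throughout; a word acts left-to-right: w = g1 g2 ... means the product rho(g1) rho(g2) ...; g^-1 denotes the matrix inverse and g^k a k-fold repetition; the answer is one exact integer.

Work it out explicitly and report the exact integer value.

-45121510906

rho(b) = [[10, -33], [-23, 76]]
... * rho(b) = [[10, -33], [-23, 76]]  ->  [[859, -2838], [-1978, 6535]]
... * rho(a^-1) = [[3, -2], [2, -1]]  ->  [[-3099, 1120], [7136, -2579]]
... * rho(b^-1) = [[76, 33], [23, 10]]  ->  [[-209764, -91067], [483019, 209698]]
... * rho(b^-1) = [[76, 33], [23, 10]]  ->  [[-18036605, -7832882], [41532498, 18036607]]
... * rho(a) = [[-1, 2], [-2, 3]]  ->  [[33702369, -59571856], [-77605712, 137174817]]
... * rho(a) = [[-1, 2], [-2, 3]]  ->  [[85441343, -111310830], [-196743922, 256313027]]
... * rho(a) = [[-1, 2], [-2, 3]]  ->  [[137180317, -163049804], [-315882132, 375451237]]
... * rho(a) = [[-1, 2], [-2, 3]]  ->  [[188919291, -214788778], [-435020342, 494589447]]
... * rho(b) = [[10, -33], [-23, 76]]  ->  [[6829334804, -22558283731], [-15725760701, 51944469258]]
... * rho(a^-1) = [[3, -2], [2, -1]]  ->  [[-24628563050, 8899614123], [56711656413, -20492947856]]
tr = -24628563050 + -20492947856 = -45121510906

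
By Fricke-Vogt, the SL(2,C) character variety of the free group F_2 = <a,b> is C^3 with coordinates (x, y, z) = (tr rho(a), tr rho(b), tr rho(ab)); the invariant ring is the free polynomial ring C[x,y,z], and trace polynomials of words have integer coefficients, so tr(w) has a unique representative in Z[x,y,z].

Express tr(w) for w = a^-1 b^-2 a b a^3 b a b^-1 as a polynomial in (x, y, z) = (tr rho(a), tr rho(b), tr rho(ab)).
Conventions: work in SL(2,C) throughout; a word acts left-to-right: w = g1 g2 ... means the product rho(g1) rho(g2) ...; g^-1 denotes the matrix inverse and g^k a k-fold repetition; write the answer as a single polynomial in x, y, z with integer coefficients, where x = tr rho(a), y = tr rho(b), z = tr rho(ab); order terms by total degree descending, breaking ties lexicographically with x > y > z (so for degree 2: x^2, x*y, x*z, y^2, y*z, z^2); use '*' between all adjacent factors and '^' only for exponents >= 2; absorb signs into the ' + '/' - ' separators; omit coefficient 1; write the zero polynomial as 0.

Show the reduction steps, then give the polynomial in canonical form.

tr(b a b a) = tr(b a)*tr(b a) - tr(1)   [split at repeated b] = z^2 - 2
so tr(b a b) = tr(b)*tr(a b) - tr(a) = y*z - x
tr(b a b a^2) = tr(a)*tr(b a b a) - tr(b a b) = x*z^2 - y*z - x
tr(b a^3 b a) = tr(a)*tr(b a b a^2) - tr(b a b a) = x^2*z^2 - x*y*z - x^2 - z^2 + 2
so tr(a^2 b) = tr(a)*tr(b a) - tr(b) = x*z - y
tr(a^2) = tr(a)*tr(a) - tr(1) = x^2 - 2
tr(b^2 a^2) = tr(b)*tr(a^2 b) - tr(a^2) = x*y*z - x^2 - y^2 + 2
so tr(b a^3 b) = tr(a)*tr(b^2 a^2) - tr(b^2 a) = x^2*y*z - x^3 - x*y^2 - y*z + 3*x
tr(a b a^3 b a) = tr(a)*tr(b a^3 b a) - tr(b a^3 b) = x^3*z^2 - 2*x^2*y*z + x*y^2 - x*z^2 + y*z - x
so tr(b a b a b a) = tr(a b)*tr(a b a b) - tr(a^-1 b^-1)   [split at repeated a] = z^3 - 3*z
tr(b a b a b) = tr(b)*tr(a b a b) - tr(a b a) = y*z^2 - x*z - y
tr(a b a b a b a) = tr(a)*tr(b a b a b a) - tr(b a b a b) = x*z^3 - y*z^2 - 2*x*z + y
tr(a b a^3 b a b) = tr(a)*tr(a b a b a b a) - tr(a b a b a b) = x^2*z^3 - x*y*z^2 - 2*x^2*z - z^3 + x*y + 3*z
tr(a b a^3 b a b^-1) = tr(a b a^3 b a)*tr(b) - tr(a b a^3 b a b) = x^3*y*z^2 - 2*x^2*y^2*z - x^2*z^3 + x*y^3 + 2*x^2*z + y^2*z + z^3 - 2*x*y - 3*z
tr(b^-1 a b a^3 b a b^-1) = tr(a b a^3 b a b^-1)*tr(b) - tr(a b a^3 b a) = x^3*y^2*z^2 - 2*x^2*y^3*z - x^2*y*z^3 - x^3*z^2 + x*y^4 + 4*x^2*y*z + y^3*z + y*z^3 - 3*x*y^2 + x*z^2 - 4*y*z + x
so tr(a b a^3 b a^2) = tr(a)*tr(b a^3 b a^2) - tr(b a^3 b a) = x^4*z^2 - 2*x^3*y*z + x^2*y^2 - 2*x^2*z^2 + 2*x*y*z + z^2 - 2
reduce: tr(a^2 b a) = tr(a)*tr(b a^2) - tr(b a) = x^2*z - x*y - z
tr(a b a^3) = tr(a)*tr(a^2 b a) - tr(a^2 b) = x^3*z - x^2*y - 2*x*z + y
reduce: tr(b a b a^3 b) = tr(b)*tr(a b a^3 b) - tr(a b a^3) = x^2*y*z^2 - x^3*z - x*y^2*z - y*z^2 + 2*x*z + y
tr(a b a^3 b a^2 b) = tr(a)*tr(b a b a^3 b a) - tr(b a b a^3 b) = x^3*z^3 - 2*x^2*y*z^2 - x^3*z + x*y^2*z - x*z^3 + x^2*y + y*z^2 + x*z - y
reduce: tr(a b^-1 a b a^3 b a) = tr(a b a^3 b a^2)*tr(b) - tr(a b a^3 b a^2 b) = x^4*y*z^2 - 2*x^3*y^2*z - x^3*z^3 + x^2*y^3 + x^3*z + x*y^2*z + x*z^3 - x^2*y - x*z - y
tr(b a b^2) = tr(b)*tr(a b^2) - tr(a b) = y^2*z - x*y - z
tr(a b a b^2 a) = tr(a)*tr(b a b^2 a) - tr(b a b^2) = x*y*z^2 - x^2*z - y^2*z + z
reduce: tr(b a^3 b a b) = tr(a)*tr(a b a b^2 a) - tr(a b a b^2) = x^2*y*z^2 - x^3*z - x*y^2*z - y*z^2 + 2*x*z + y
tr(a b a^3 b a b a) = tr(a)*tr(b a^3 b a b a) - tr(b a^3 b a b) = x^3*z^3 - 2*x^2*y*z^2 - x^3*z + x*y^2*z - x*z^3 + x^2*y + y*z^2 + x*z - y
reduce: tr(b a b a b a b a) = tr(b a)*tr(b a b a b a) - tr(b^-1 a^-1 b^-1 a^-1)   [split at repeated b] = z^4 - 4*z^2 + 2
reduce: tr(b a b a b a b) = tr(b)*tr(a b a b a b) - tr(a b a b a) = y*z^3 - x*z^2 - 2*y*z + x
reduce: tr(a b a b a b a b a) = tr(a)*tr(b a b a b a b a) - tr(b a b a b a b) = x*z^4 - y*z^3 - 3*x*z^2 + 2*y*z + x
so tr(a b a^3 b a b a b) = tr(a)*tr(a b a b a b a b a) - tr(a b a b a b a b) = x^2*z^4 - x*y*z^3 - 3*x^2*z^2 - z^4 + 2*x*y*z + x^2 + 4*z^2 - 2
tr(a b^-1 a b a^3 b a b) = tr(a b a^3 b a b a)*tr(b) - tr(a b a^3 b a b a b) = x^3*y*z^3 - 2*x^2*y^2*z^2 - x^2*z^4 - x^3*y*z + x*y^3*z + x^2*y^2 + 3*x^2*z^2 + y^2*z^2 + z^4 - x*y*z - x^2 - y^2 - 4*z^2 + 2
tr(b^-1 a b a^3 b a b^-1 a) = tr(a b^-1 a b a^3 b a)*tr(b) - tr(a b^-1 a b a^3 b a b) = x^4*y^2*z^2 - 2*x^3*y^3*z - 2*x^3*y*z^3 + x^2*y^4 + 2*x^2*y^2*z^2 + x^2*z^4 + 2*x^3*y*z + x*y*z^3 - 2*x^2*y^2 - 3*x^2*z^2 - y^2*z^2 - z^4 + x^2 + 4*z^2 - 2
tr(a b a^3 b a b^-1 a^-1 b^-1) = tr(b^-1 a b a^3 b a b^-1)*tr(a) - tr(b^-1 a b a^3 b a b^-1 a) = x^3*y*z^3 - x^4*z^2 - 2*x^2*y^2*z^2 - x^2*z^4 + 2*x^3*y*z + x*y^3*z - x^2*y^2 + 4*x^2*z^2 + y^2*z^2 + z^4 - 4*x*y*z - 4*z^2 + 2
tr(a^-1 b^-2 a b a^3 b a b^-1) = tr(a b a^3 b a b^-1 a^-1 b^-1)*tr(b) - tr(a b a^3 b a b^-1 a^-1) = x^3*y^2*z^3 - x^4*y*z^2 - 2*x^2*y^3*z^2 - x^2*y*z^4 + 2*x^3*y^2*z + x*y^4*z - x^2*y^3 + 4*x^2*y*z^2 + y^3*z^2 + y*z^4 - x^3*z - 4*x*y^2*z + x^2*y - 4*y*z^2 + 2*x*z + y

x^3*y^2*z^3 - x^4*y*z^2 - 2*x^2*y^3*z^2 - x^2*y*z^4 + 2*x^3*y^2*z + x*y^4*z - x^2*y^3 + 4*x^2*y*z^2 + y^3*z^2 + y*z^4 - x^3*z - 4*x*y^2*z + x^2*y - 4*y*z^2 + 2*x*z + y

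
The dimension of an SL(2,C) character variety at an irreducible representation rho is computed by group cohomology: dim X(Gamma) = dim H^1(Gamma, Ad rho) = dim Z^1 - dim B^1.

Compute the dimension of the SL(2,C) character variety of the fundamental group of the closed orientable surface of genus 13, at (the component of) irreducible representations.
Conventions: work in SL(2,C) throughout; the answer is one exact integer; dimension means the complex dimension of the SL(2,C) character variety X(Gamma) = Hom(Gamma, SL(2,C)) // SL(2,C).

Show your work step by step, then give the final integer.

Gamma = pi_1(Sigma_13) = < a_1, b_1, ..., a_13, b_13 | prod [a_i, b_i] > has 2g = 26 generators and 1 relator.
A cocycle assigns one sl_2 vector per generator subject to the relator condition d_2(z) = 0: dim of the unconstrained space is 3*2g = 78.
At an irreducible rho, H^2 = coker(d_2) vanishes (Poincare duality: H^2 is dual to H^0 = invariants = 0), so d_2 is surjective onto sl_2 and dim Z^1 = 78 - 3 = 75.
As always at irreducible rho, dim B^1 = 3.
dim H^1 = 75 - 3 = 72 = dim X.

72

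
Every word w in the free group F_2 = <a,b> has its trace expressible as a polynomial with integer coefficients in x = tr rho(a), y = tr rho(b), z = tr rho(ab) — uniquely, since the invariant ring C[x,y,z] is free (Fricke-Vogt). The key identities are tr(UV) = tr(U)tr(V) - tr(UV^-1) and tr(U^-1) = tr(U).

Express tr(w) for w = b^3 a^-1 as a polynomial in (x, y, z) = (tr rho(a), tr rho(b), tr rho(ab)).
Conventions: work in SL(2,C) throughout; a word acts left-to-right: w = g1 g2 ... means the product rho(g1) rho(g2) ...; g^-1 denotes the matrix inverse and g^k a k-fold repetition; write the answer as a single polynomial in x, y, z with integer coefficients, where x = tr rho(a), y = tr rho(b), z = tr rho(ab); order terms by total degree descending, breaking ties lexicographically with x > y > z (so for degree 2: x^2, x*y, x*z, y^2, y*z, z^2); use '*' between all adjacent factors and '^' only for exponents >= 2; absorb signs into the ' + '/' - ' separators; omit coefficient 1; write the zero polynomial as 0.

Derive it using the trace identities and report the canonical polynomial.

x*y^3 - y^2*z - 2*x*y + z

tr(b^2) = tr(b) * tr(b) - tr(1) = y^2 - 2
tr(b^3) = tr(b) * tr(b^2) - tr(b) = y^3 - 3*y
use: tr(a b^2) = tr(b) * tr(a b) - tr(a) = y*z - x
tr(b^3 a) = tr(b) * tr(a b^2) - tr(a b) = y^2*z - x*y - z
use: tr(b^3 a^-1) = tr(b^3) * tr(a) - tr(b^3 a) = x*y^3 - y^2*z - 2*x*y + z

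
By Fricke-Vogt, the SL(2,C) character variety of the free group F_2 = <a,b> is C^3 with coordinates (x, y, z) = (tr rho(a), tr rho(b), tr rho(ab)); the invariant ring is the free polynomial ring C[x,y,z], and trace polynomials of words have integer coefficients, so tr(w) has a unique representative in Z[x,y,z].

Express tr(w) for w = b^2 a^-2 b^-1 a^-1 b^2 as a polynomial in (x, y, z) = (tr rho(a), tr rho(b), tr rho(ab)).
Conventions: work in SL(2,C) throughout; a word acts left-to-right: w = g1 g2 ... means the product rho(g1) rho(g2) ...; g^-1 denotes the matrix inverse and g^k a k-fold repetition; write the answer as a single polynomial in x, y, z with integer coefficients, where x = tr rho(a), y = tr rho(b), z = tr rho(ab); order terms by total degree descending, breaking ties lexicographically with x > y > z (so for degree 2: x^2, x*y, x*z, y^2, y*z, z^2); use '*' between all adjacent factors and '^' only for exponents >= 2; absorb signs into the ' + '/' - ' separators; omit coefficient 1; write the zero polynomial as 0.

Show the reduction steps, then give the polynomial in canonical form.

x^2*y^4*z - x*y^5 - x*y^3*z^2 - 3*x^2*y^2*z + 4*x*y^3 + 2*x*y*z^2 + x^2*z + y^2*z - 3*x*y - z

and tr(b^2) = tr(b) tr(b) - tr(1) = y^2 - 2
next, tr(b^3) = tr(b) tr(b^2) - tr(b) = y^3 - 3*y
tr(b^4) = tr(b) tr(b^3) - tr(b^2) = y^4 - 4*y^2 + 2
tr(a b^2) = tr(b) tr(a b) - tr(a) = y*z - x
tr(b a b^2) = tr(b) tr(a b^2) - tr(a b) = y^2*z - x*y - z
next, tr(b^4 a) = tr(b) tr(b a b^2) - tr(b a b) = y^3*z - x*y^2 - 2*y*z + x
next, tr(a^-1 b^4) = tr(b^4) tr(a) - tr(b^4 a) = x*y^4 - y^3*z - 3*x*y^2 + 2*y*z + x
and tr(a^-1 b^4 a^-1) = tr(a^-1 b^4) tr(a) - tr(a^-1 b^4 a) = x^2*y^4 - x*y^3*z - 3*x^2*y^2 - y^4 + 2*x*y*z + x^2 + 4*y^2 - 2
next, tr(b^5) = tr(b) tr(b^4) - tr(b^3) = y^5 - 5*y^3 + 5*y
tr(b^5 a) = tr(b) tr(b^3 a b) - tr(b^3 a) = y^4*z - x*y^3 - 3*y^2*z + 2*x*y + z
tr(b a^-1 b^4) = tr(b^5) tr(a) - tr(b^5 a) = x*y^5 - y^4*z - 4*x*y^3 + 3*y^2*z + 3*x*y - z
and tr(a b a b) = tr(b a) tr(b a) - tr(1) = z^2 - 2
tr(a b a) = tr(a) tr(b a) - tr(b) = x*z - y
next, tr(a b a b^2) = tr(b) tr(a b a b) - tr(a b a) = y*z^2 - x*z - y
tr(a b a b^3) = tr(b) tr(a b a b^2) - tr(a b a b) = y^2*z^2 - x*y*z - y^2 - z^2 + 2
tr(b^4 a b a) = tr(b) tr(a b a b^3) - tr(a b a b^2) = y^3*z^2 - x*y^2*z - y^3 - 2*y*z^2 + x*z + 3*y
next, tr(b a^-1 b^4 a) = tr(b^4 a b) tr(a) - tr(b^4 a b a) = x*y^4*z - x^2*y^3 - y^3*z^2 - 2*x*y^2*z + 2*x^2*y + y^3 + 2*y*z^2 - 3*y
tr(a^-1 b^4 a^-1 b) = tr(b a^-1 b^4) tr(a) - tr(b a^-1 b^4 a) = x^2*y^5 - 2*x*y^4*z - 3*x^2*y^3 + y^3*z^2 + 5*x*y^2*z + x^2*y - y^3 - 2*y*z^2 - x*z + 3*y
tr(a^-1 b^-1 a^-1 b^4) = tr(a^-1 b^4 a^-1) tr(b) - tr(a^-1 b^4 a^-1 b) = x*y^4*z - y^5 - y^3*z^2 - 3*x*y^2*z + 5*y^3 + 2*y*z^2 + x*z - 5*y
and tr(a^-1 b^3) = tr(b^3) tr(a) - tr(b^3 a) = x*y^3 - y^2*z - 2*x*y + z
tr(b^2 a^-2 b^-1 a^-1 b^2) = tr(a^-1 b^-1 a^-1 b^4) tr(a) - tr(a^-1 b^-1 a^-1 b^4 a) = x^2*y^4*z - x*y^5 - x*y^3*z^2 - 3*x^2*y^2*z + 4*x*y^3 + 2*x*y*z^2 + x^2*z + y^2*z - 3*x*y - z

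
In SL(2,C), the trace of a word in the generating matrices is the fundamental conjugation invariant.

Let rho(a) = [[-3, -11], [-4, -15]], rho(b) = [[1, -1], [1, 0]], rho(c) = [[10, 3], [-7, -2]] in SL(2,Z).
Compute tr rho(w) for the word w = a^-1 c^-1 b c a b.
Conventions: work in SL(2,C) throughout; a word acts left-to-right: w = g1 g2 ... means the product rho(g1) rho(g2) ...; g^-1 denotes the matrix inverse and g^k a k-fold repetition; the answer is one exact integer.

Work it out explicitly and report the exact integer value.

rho(a^-1) = [[-15, 11], [4, -3]]
... * rho(c^-1) = [[-2, -3], [7, 10]]  ->  [[107, 155], [-29, -42]]
... * rho(b) = [[1, -1], [1, 0]]  ->  [[262, -107], [-71, 29]]
... * rho(c) = [[10, 3], [-7, -2]]  ->  [[3369, 1000], [-913, -271]]
... * rho(a) = [[-3, -11], [-4, -15]]  ->  [[-14107, -52059], [3823, 14108]]
... * rho(b) = [[1, -1], [1, 0]]  ->  [[-66166, 14107], [17931, -3823]]
tr = -66166 + -3823 = -69989

-69989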